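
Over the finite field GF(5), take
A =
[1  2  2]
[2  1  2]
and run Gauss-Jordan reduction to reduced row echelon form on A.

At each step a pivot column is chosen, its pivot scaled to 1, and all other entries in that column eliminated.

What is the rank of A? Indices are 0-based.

step 1: normalize row 0 (÷1) = (1, 2, 2)
  row 1: subtract 2×row0 = (0, 2, 3)
step 2: normalize row 1 (÷2) = (0, 1, 4)
  row 0: subtract 2×row1 = (1, 0, 4)

rank = 2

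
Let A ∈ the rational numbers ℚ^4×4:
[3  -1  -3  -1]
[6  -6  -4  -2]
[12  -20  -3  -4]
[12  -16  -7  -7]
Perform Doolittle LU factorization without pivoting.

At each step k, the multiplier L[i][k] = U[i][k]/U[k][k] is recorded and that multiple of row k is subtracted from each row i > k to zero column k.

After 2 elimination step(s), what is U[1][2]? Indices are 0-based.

Step 1: pivot at (0,0) is 3.
  row1 ← row1 − (2)·row0  ⇒  L[1][0]=2, U row1=(0, -4, 2, 0)
  row2 ← row2 − (4)·row0  ⇒  L[2][0]=4, U row2=(0, -16, 9, 0)
  row3 ← row3 − (4)·row0  ⇒  L[3][0]=4, U row3=(0, -12, 5, -3)
Step 2: pivot at (1,1) is -4.
  row2 ← row2 − (4)·row1  ⇒  L[2][1]=4, U row2=(0, 0, 1, 0)
  row3 ← row3 − (3)·row1  ⇒  L[3][1]=3, U row3=(0, 0, -1, -3)

U[1][2] = 2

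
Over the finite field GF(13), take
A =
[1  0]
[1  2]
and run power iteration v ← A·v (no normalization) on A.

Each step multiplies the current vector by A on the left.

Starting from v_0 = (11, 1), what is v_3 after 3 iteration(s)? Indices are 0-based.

v_3 = (11, 7)

v_0 = (11, 1).
v_1 = A·v_0 = (11, 0).
v_2 = A·v_1 = (11, 11).
v_3 = A·v_2 = (11, 7).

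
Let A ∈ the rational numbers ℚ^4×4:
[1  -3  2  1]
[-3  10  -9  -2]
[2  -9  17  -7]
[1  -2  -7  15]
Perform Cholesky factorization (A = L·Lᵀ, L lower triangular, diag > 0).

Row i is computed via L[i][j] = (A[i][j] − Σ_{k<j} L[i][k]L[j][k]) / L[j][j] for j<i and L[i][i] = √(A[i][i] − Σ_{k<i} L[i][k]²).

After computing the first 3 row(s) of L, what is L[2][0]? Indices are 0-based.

Step 1: L[0][0] = √(1) = 1.
  L[1][0] = (-3) / L[0][0] = -3.
Step 2: L[1][1] = √(1) = 1.
  L[2][0] = (2) / L[0][0] = 2.
  L[2][1] = (-3) / L[1][1] = -3.
Step 3: L[2][2] = √(4) = 2.

L[2][0] = 2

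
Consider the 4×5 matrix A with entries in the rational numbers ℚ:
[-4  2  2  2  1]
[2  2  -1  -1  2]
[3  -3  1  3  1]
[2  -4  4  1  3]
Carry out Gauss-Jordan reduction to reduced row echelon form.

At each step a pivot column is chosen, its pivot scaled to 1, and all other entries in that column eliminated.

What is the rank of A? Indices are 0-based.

rank = 4

[1] R0 /= -4  ⇒  (1, -1/2, -1/2, -1/2, -1/4)
     R1 -= 2·R0  ⇒  (0, 3, 0, 0, 5/2)
     R2 -= 3·R0  ⇒  (0, -3/2, 5/2, 9/2, 7/4)
     R3 -= 2·R0  ⇒  (0, -3, 5, 2, 7/2)
[2] R1 /= 3  ⇒  (0, 1, 0, 0, 5/6)
     R0 -= -1/2·R1  ⇒  (1, 0, -1/2, -1/2, 1/6)
     R2 -= -3/2·R1  ⇒  (0, 0, 5/2, 9/2, 3)
     R3 -= -3·R1  ⇒  (0, 0, 5, 2, 6)
[3] R2 /= 5/2  ⇒  (0, 0, 1, 9/5, 6/5)
     R0 -= -1/2·R2  ⇒  (1, 0, 0, 2/5, 23/30)
     R3 -= 5·R2  ⇒  (0, 0, 0, -7, 0)
[4] R3 /= -7  ⇒  (0, 0, 0, 1, 0)
     R0 -= 2/5·R3  ⇒  (1, 0, 0, 0, 23/30)
     R2 -= 9/5·R3  ⇒  (0, 0, 1, 0, 6/5)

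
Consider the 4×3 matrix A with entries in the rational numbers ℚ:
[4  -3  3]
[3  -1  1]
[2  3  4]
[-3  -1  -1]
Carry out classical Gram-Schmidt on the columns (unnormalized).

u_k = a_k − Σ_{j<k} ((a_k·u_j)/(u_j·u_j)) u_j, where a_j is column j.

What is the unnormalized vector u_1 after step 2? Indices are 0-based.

Step 1: u_0 = a_0 = (4, 3, 2, -3).
Step 2: u_1 = a_1 − (-3/19)·u_0 = (-45/19, -10/19, 63/19, -28/19).

u_1 = (-45/19, -10/19, 63/19, -28/19)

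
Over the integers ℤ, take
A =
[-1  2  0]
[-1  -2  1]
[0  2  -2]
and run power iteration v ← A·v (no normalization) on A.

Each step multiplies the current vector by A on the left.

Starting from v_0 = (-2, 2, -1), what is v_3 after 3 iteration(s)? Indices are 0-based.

v_0 = (-2, 2, -1).
v_1 = A·v_0 = (6, -3, 6).
v_2 = A·v_1 = (-12, 6, -18).
v_3 = A·v_2 = (24, -18, 48).

v_3 = (24, -18, 48)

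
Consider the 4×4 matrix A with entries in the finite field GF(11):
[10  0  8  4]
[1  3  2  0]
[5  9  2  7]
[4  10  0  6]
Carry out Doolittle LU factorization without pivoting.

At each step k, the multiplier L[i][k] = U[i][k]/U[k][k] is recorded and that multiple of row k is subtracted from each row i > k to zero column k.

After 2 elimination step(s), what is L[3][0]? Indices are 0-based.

k=0: U[0][0]=10
  eliminate (1,0): mult=10, new row 1: (0, 3, 10, 4); set L[1][0]=10
  eliminate (2,0): mult=6, new row 2: (0, 9, 9, 5); set L[2][0]=6
  eliminate (3,0): mult=7, new row 3: (0, 10, 10, 0); set L[3][0]=7
k=1: U[1][1]=3
  eliminate (2,1): mult=3, new row 2: (0, 0, 1, 4); set L[2][1]=3
  eliminate (3,1): mult=7, new row 3: (0, 0, 6, 5); set L[3][1]=7

L[3][0] = 7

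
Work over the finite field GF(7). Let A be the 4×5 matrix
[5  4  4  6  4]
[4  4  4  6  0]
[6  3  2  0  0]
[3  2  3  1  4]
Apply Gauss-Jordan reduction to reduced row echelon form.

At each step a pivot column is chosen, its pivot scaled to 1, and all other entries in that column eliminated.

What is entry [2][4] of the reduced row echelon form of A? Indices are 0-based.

M[2][4] = 1

[1] R0 /= 5  ⇒  (1, 5, 5, 4, 5)
     R1 -= 4·R0  ⇒  (0, 5, 5, 4, 1)
     R2 -= 6·R0  ⇒  (0, 1, 0, 4, 5)
     R3 -= 3·R0  ⇒  (0, 1, 2, 3, 3)
[2] R1 /= 5  ⇒  (0, 1, 1, 5, 3)
     R0 -= 5·R1  ⇒  (1, 0, 0, 0, 4)
     R2 -= 1·R1  ⇒  (0, 0, 6, 6, 2)
     R3 -= 1·R1  ⇒  (0, 0, 1, 5, 0)
[3] R2 /= 6  ⇒  (0, 0, 1, 1, 5)
     R1 -= 1·R2  ⇒  (0, 1, 0, 4, 5)
     R3 -= 1·R2  ⇒  (0, 0, 0, 4, 2)
[4] R3 /= 4  ⇒  (0, 0, 0, 1, 4)
     R1 -= 4·R3  ⇒  (0, 1, 0, 0, 3)
     R2 -= 1·R3  ⇒  (0, 0, 1, 0, 1)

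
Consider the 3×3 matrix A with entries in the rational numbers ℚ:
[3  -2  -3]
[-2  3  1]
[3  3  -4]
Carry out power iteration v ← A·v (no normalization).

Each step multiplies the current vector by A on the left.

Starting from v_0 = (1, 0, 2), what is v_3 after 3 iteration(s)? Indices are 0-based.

v_3 = (-17, 2, -23)

v_0 = (1, 0, 2).
v_1 = A·v_0 = (-3, 0, -5).
v_2 = A·v_1 = (6, 1, 11).
v_3 = A·v_2 = (-17, 2, -23).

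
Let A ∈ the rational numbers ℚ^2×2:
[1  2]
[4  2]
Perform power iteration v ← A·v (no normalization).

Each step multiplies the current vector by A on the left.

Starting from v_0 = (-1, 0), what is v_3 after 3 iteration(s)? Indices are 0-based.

v_3 = (-33, -60)

v_0 = (-1, 0).
v_1 = A·v_0 = (-1, -4).
v_2 = A·v_1 = (-9, -12).
v_3 = A·v_2 = (-33, -60).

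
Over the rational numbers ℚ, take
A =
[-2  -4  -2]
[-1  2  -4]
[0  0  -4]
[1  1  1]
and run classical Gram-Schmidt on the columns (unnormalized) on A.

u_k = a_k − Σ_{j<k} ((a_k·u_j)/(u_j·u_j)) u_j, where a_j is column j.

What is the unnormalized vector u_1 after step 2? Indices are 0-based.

Step 1: u_0 = a_0 = (-2, -1, 0, 1).
Step 2: u_1 = a_1 − (7/6)·u_0 = (-5/3, 19/6, 0, -1/6).

u_1 = (-5/3, 19/6, 0, -1/6)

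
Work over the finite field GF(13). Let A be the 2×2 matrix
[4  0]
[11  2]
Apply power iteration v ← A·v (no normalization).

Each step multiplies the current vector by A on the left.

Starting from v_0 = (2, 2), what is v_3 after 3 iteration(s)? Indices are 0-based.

v_3 = (11, 8)

v_0 = (2, 2).
v_1 = A·v_0 = (8, 0).
v_2 = A·v_1 = (6, 10).
v_3 = A·v_2 = (11, 8).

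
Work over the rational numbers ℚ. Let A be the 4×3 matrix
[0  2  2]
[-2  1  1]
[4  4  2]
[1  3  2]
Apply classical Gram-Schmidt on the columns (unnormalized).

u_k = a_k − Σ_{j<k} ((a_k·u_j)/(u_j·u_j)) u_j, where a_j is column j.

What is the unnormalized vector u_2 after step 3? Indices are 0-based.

u_2 = (156/341, -8/31, -38/341, -24/341)

Step 1: u_0 = a_0 = (0, -2, 4, 1).
Step 2: u_1 = a_1 − (17/21)·u_0 = (2, 55/21, 16/21, 46/21).
Step 3: u_2 = a_2 − (8/21)·u_0 − (263/341)·u_1 = (156/341, -8/31, -38/341, -24/341).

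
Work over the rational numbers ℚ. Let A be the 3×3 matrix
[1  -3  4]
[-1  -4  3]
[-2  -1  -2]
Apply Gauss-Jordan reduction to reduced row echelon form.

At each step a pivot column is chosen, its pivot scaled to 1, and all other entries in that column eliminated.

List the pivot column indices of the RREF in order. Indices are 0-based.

step 1: normalize row 0 (÷1) = (1, -3, 4)
  row 1: subtract -1×row0 = (0, -7, 7)
  row 2: subtract -2×row0 = (0, -7, 6)
step 2: normalize row 1 (÷-7) = (0, 1, -1)
  row 0: subtract -3×row1 = (1, 0, 1)
  row 2: subtract -7×row1 = (0, 0, -1)
step 3: normalize row 2 (÷-1) = (0, 0, 1)
  row 0: subtract 1×row2 = (1, 0, 0)
  row 1: subtract -1×row2 = (0, 1, 0)

pivot columns: 0, 1, 2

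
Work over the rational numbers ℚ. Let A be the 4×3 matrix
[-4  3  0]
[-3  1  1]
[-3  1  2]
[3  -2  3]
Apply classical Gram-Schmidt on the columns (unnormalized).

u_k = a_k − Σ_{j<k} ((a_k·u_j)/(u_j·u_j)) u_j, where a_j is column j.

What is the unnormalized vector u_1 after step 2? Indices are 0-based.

u_1 = (33/43, -29/43, -29/43, -14/43)

Step 1: u_0 = a_0 = (-4, -3, -3, 3).
Step 2: u_1 = a_1 − (-24/43)·u_0 = (33/43, -29/43, -29/43, -14/43).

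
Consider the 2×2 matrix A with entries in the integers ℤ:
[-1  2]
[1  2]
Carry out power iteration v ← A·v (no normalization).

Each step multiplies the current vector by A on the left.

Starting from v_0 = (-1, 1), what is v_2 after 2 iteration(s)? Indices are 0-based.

v_0 = (-1, 1).
v_1 = A·v_0 = (3, 1).
v_2 = A·v_1 = (-1, 5).

v_2 = (-1, 5)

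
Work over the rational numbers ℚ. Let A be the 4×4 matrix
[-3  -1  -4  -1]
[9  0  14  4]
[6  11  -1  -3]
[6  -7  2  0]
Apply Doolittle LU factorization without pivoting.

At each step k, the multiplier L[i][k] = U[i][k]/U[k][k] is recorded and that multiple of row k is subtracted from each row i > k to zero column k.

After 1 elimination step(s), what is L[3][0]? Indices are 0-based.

Step 1: pivot at (0,0) is -3.
  row1 ← row1 − (-3)·row0  ⇒  L[1][0]=-3, U row1=(0, -3, 2, 1)
  row2 ← row2 − (-2)·row0  ⇒  L[2][0]=-2, U row2=(0, 9, -9, -5)
  row3 ← row3 − (-2)·row0  ⇒  L[3][0]=-2, U row3=(0, -9, -6, -2)

L[3][0] = -2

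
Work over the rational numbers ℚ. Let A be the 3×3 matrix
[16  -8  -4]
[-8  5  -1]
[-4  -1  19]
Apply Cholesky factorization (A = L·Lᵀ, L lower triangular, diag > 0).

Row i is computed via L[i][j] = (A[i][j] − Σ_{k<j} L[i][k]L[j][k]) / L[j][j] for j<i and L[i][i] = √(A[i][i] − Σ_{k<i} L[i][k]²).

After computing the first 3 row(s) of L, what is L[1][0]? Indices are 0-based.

L[1][0] = -2

Step 1: L[0][0] = √(16) = 4.
  L[1][0] = (-8) / L[0][0] = -2.
Step 2: L[1][1] = √(1) = 1.
  L[2][0] = (-4) / L[0][0] = -1.
  L[2][1] = (-3) / L[1][1] = -3.
Step 3: L[2][2] = √(9) = 3.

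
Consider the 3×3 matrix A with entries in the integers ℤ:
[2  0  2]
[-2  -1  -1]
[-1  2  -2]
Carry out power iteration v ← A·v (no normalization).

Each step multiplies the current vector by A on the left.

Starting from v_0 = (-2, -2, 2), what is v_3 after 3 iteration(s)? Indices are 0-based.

v_3 = (16, 2, -24)

v_0 = (-2, -2, 2).
v_1 = A·v_0 = (0, 4, -6).
v_2 = A·v_1 = (-12, 2, 20).
v_3 = A·v_2 = (16, 2, -24).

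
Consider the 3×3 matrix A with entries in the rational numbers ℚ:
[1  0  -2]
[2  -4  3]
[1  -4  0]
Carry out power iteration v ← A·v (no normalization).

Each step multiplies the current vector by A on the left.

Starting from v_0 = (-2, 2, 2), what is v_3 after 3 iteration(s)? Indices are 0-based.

v_3 = (-22, 154, 86)

v_0 = (-2, 2, 2).
v_1 = A·v_0 = (-6, -6, -10).
v_2 = A·v_1 = (14, -18, 18).
v_3 = A·v_2 = (-22, 154, 86).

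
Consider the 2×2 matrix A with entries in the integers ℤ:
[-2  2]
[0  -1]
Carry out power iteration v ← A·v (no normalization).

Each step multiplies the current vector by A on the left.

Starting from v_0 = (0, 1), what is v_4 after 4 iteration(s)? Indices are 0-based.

v_4 = (-30, 1)

v_0 = (0, 1).
v_1 = A·v_0 = (2, -1).
v_2 = A·v_1 = (-6, 1).
v_3 = A·v_2 = (14, -1).
v_4 = A·v_3 = (-30, 1).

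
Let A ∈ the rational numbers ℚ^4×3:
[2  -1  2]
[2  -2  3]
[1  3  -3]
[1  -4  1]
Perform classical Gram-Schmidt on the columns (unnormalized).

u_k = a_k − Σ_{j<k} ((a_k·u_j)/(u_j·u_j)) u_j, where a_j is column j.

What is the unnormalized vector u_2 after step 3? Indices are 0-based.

u_2 = (162/251, 259/251, -384/251, -458/251)

Step 1: u_0 = a_0 = (2, 2, 1, 1).
Step 2: u_1 = a_1 − (-7/10)·u_0 = (2/5, -3/5, 37/10, -33/10).
Step 3: u_2 = a_2 − (4/5)·u_0 − (-154/251)·u_1 = (162/251, 259/251, -384/251, -458/251).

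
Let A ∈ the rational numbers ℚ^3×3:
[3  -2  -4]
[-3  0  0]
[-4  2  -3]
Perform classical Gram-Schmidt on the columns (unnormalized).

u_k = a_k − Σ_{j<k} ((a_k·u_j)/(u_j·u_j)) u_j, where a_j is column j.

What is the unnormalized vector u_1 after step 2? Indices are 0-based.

u_1 = (-13/17, -21/17, 6/17)

Step 1: u_0 = a_0 = (3, -3, -4).
Step 2: u_1 = a_1 − (-7/17)·u_0 = (-13/17, -21/17, 6/17).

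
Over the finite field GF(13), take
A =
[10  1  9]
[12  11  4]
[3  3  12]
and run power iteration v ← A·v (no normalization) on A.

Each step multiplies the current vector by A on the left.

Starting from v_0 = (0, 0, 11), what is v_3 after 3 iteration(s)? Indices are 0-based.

v_0 = (0, 0, 11).
v_1 = A·v_0 = (8, 5, 2).
v_2 = A·v_1 = (12, 3, 11).
v_3 = A·v_2 = (1, 0, 8).

v_3 = (1, 0, 8)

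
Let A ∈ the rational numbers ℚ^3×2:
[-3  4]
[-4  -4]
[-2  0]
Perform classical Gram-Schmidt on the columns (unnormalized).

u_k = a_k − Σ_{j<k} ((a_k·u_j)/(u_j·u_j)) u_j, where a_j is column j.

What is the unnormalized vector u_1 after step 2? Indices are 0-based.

Step 1: u_0 = a_0 = (-3, -4, -2).
Step 2: u_1 = a_1 − (4/29)·u_0 = (128/29, -100/29, 8/29).

u_1 = (128/29, -100/29, 8/29)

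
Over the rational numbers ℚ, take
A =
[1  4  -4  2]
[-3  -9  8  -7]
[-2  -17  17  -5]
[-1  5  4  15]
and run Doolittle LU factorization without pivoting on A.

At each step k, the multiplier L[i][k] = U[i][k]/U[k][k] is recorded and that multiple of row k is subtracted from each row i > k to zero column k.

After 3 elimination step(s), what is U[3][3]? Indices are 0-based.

U[3][3] = 4

Step 1: pivot at (0,0) is 1.
  row1 ← row1 − (-3)·row0  ⇒  L[1][0]=-3, U row1=(0, 3, -4, -1)
  row2 ← row2 − (-2)·row0  ⇒  L[2][0]=-2, U row2=(0, -9, 9, -1)
  row3 ← row3 − (-1)·row0  ⇒  L[3][0]=-1, U row3=(0, 9, 0, 17)
Step 2: pivot at (1,1) is 3.
  row2 ← row2 − (-3)·row1  ⇒  L[2][1]=-3, U row2=(0, 0, -3, -4)
  row3 ← row3 − (3)·row1  ⇒  L[3][1]=3, U row3=(0, 0, 12, 20)
Step 3: pivot at (2,2) is -3.
  row3 ← row3 − (-4)·row2  ⇒  L[3][2]=-4, U row3=(0, 0, 0, 4)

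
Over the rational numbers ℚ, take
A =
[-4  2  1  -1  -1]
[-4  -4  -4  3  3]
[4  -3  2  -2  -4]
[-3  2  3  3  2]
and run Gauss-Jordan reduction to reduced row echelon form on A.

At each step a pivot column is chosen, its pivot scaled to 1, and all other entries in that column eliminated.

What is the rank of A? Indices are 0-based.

rank = 4

[1] R0 /= -4  ⇒  (1, -1/2, -1/4, 1/4, 1/4)
     R1 -= -4·R0  ⇒  (0, -6, -5, 4, 4)
     R2 -= 4·R0  ⇒  (0, -1, 3, -3, -5)
     R3 -= -3·R0  ⇒  (0, 1/2, 9/4, 15/4, 11/4)
[2] R1 /= -6  ⇒  (0, 1, 5/6, -2/3, -2/3)
     R0 -= -1/2·R1  ⇒  (1, 0, 1/6, -1/12, -1/12)
     R2 -= -1·R1  ⇒  (0, 0, 23/6, -11/3, -17/3)
     R3 -= 1/2·R1  ⇒  (0, 0, 11/6, 49/12, 37/12)
[3] R2 /= 23/6  ⇒  (0, 0, 1, -22/23, -34/23)
     R0 -= 1/6·R2  ⇒  (1, 0, 0, 7/92, 15/92)
     R1 -= 5/6·R2  ⇒  (0, 1, 0, 3/23, 13/23)
     R3 -= 11/6·R2  ⇒  (0, 0, 0, 537/92, 533/92)
[4] R3 /= 537/92  ⇒  (0, 0, 0, 1, 533/537)
     R0 -= 7/92·R3  ⇒  (1, 0, 0, 0, 47/537)
     R1 -= 3/23·R3  ⇒  (0, 1, 0, 0, 78/179)
     R2 -= -22/23·R3  ⇒  (0, 0, 1, 0, -284/537)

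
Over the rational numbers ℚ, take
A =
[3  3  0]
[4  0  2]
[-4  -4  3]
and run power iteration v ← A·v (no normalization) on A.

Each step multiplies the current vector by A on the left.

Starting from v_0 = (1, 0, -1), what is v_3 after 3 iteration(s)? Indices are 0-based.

v_3 = (39, -22, -175)

v_0 = (1, 0, -1).
v_1 = A·v_0 = (3, 2, -7).
v_2 = A·v_1 = (15, -2, -41).
v_3 = A·v_2 = (39, -22, -175).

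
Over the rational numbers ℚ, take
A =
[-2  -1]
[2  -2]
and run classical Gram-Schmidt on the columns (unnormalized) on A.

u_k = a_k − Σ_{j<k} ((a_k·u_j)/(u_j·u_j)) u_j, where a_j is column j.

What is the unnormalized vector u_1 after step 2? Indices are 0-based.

u_1 = (-3/2, -3/2)

Step 1: u_0 = a_0 = (-2, 2).
Step 2: u_1 = a_1 − (-1/4)·u_0 = (-3/2, -3/2).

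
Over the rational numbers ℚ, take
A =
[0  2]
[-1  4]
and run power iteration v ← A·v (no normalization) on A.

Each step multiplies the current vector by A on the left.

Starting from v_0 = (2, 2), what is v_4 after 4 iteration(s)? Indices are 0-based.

v_0 = (2, 2).
v_1 = A·v_0 = (4, 6).
v_2 = A·v_1 = (12, 20).
v_3 = A·v_2 = (40, 68).
v_4 = A·v_3 = (136, 232).

v_4 = (136, 232)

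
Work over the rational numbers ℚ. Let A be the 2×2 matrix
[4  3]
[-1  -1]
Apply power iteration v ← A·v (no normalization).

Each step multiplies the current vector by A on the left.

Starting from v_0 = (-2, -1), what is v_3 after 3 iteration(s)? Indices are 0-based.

v_3 = (-116, 27)

v_0 = (-2, -1).
v_1 = A·v_0 = (-11, 3).
v_2 = A·v_1 = (-35, 8).
v_3 = A·v_2 = (-116, 27).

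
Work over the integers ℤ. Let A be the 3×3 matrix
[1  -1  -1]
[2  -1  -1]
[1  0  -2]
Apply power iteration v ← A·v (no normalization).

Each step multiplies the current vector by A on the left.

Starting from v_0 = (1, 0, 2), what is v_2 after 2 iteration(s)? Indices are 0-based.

v_0 = (1, 0, 2).
v_1 = A·v_0 = (-1, 0, -3).
v_2 = A·v_1 = (2, 1, 5).

v_2 = (2, 1, 5)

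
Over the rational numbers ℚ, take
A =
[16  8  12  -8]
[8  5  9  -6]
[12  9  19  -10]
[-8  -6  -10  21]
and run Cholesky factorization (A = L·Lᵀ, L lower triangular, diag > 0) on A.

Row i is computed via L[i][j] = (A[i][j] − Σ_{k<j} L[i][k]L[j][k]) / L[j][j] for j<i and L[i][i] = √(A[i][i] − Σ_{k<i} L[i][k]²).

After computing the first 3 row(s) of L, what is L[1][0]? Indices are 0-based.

Step 1: L[0][0] = √(16) = 4.
  L[1][0] = (8) / L[0][0] = 2.
Step 2: L[1][1] = √(1) = 1.
  L[2][0] = (12) / L[0][0] = 3.
  L[2][1] = (3) / L[1][1] = 3.
Step 3: L[2][2] = √(1) = 1.

L[1][0] = 2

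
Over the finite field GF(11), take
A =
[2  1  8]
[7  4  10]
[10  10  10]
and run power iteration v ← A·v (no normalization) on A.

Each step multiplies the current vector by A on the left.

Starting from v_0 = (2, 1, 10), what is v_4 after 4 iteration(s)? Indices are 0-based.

v_0 = (2, 1, 10).
v_1 = A·v_0 = (8, 8, 9).
v_2 = A·v_1 = (8, 2, 8).
v_3 = A·v_2 = (5, 1, 4).
v_4 = A·v_3 = (10, 2, 1).

v_4 = (10, 2, 1)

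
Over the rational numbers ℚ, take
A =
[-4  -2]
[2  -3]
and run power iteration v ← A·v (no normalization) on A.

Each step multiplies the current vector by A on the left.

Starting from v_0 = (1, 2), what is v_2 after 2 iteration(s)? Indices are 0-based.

v_2 = (40, -4)

v_0 = (1, 2).
v_1 = A·v_0 = (-8, -4).
v_2 = A·v_1 = (40, -4).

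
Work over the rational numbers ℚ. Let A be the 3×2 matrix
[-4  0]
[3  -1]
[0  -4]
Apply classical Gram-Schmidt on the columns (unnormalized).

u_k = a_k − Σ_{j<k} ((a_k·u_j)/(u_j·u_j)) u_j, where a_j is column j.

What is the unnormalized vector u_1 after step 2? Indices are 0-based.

u_1 = (-12/25, -16/25, -4)

Step 1: u_0 = a_0 = (-4, 3, 0).
Step 2: u_1 = a_1 − (-3/25)·u_0 = (-12/25, -16/25, -4).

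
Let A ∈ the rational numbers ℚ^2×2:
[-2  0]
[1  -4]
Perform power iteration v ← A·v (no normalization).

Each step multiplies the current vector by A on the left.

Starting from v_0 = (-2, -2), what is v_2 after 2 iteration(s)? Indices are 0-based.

v_2 = (-8, -20)

v_0 = (-2, -2).
v_1 = A·v_0 = (4, 6).
v_2 = A·v_1 = (-8, -20).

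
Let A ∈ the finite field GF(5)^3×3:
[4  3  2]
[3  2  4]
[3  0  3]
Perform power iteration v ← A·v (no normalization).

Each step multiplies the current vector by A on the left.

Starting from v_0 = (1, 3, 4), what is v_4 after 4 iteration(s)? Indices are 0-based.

v_0 = (1, 3, 4).
v_1 = A·v_0 = (1, 0, 0).
v_2 = A·v_1 = (4, 3, 3).
v_3 = A·v_2 = (1, 0, 1).
v_4 = A·v_3 = (1, 2, 1).

v_4 = (1, 2, 1)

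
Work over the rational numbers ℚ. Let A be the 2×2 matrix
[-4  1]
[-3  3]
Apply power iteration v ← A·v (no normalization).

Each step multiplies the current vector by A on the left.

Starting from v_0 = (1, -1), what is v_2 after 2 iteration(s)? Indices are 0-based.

v_0 = (1, -1).
v_1 = A·v_0 = (-5, -6).
v_2 = A·v_1 = (14, -3).

v_2 = (14, -3)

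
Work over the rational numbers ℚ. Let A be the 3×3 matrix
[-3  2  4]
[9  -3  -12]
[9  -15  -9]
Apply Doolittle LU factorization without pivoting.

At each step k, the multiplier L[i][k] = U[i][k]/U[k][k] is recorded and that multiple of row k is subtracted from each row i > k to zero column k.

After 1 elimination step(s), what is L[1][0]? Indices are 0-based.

k=0: U[0][0]=-3
  eliminate (1,0): mult=-3, new row 1: (0, 3, 0); set L[1][0]=-3
  eliminate (2,0): mult=-3, new row 2: (0, -9, 3); set L[2][0]=-3

L[1][0] = -3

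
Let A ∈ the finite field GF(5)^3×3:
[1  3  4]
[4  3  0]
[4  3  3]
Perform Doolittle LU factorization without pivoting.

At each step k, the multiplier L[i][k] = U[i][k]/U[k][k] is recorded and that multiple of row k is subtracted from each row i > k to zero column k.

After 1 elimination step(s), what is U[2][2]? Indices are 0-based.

Step 1: pivot at (0,0) is 1.
  row1 ← row1 − (4)·row0  ⇒  L[1][0]=4, U row1=(0, 1, 4)
  row2 ← row2 − (4)·row0  ⇒  L[2][0]=4, U row2=(0, 1, 2)

U[2][2] = 2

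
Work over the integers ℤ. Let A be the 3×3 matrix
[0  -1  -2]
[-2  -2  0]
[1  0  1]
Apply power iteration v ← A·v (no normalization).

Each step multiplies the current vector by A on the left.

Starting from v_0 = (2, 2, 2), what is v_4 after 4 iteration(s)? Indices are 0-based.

v_4 = (60, 160, -26)

v_0 = (2, 2, 2).
v_1 = A·v_0 = (-6, -8, 4).
v_2 = A·v_1 = (0, 28, -2).
v_3 = A·v_2 = (-24, -56, -2).
v_4 = A·v_3 = (60, 160, -26).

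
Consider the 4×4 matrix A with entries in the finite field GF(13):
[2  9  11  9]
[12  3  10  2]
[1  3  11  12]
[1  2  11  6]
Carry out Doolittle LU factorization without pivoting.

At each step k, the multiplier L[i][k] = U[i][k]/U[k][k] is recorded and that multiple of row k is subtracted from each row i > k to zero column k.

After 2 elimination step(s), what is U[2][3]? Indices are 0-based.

U[2][3] = 1

[col 0] pivot 2
  R1 -= 6*R0 → (0, 1, 9, 0)  (L[1][0] := 6)
  R2 -= 7*R0 → (0, 5, 12, 1)  (L[2][0] := 7)
  R3 -= 7*R0 → (0, 4, 12, 8)  (L[3][0] := 7)
[col 1] pivot 1
  R2 -= 5*R1 → (0, 0, 6, 1)  (L[2][1] := 5)
  R3 -= 4*R1 → (0, 0, 2, 8)  (L[3][1] := 4)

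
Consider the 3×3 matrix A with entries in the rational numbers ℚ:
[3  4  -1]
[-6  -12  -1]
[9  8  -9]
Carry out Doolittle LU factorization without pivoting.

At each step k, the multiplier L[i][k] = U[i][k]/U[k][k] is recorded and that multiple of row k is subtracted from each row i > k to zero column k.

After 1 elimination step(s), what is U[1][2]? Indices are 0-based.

U[1][2] = -3

Step 1: pivot at (0,0) is 3.
  row1 ← row1 − (-2)·row0  ⇒  L[1][0]=-2, U row1=(0, -4, -3)
  row2 ← row2 − (3)·row0  ⇒  L[2][0]=3, U row2=(0, -4, -6)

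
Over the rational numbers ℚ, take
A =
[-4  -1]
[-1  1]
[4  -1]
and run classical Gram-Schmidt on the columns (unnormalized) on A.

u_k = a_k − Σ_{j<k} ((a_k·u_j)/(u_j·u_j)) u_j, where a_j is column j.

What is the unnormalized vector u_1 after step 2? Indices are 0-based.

u_1 = (-37/33, 32/33, -29/33)

Step 1: u_0 = a_0 = (-4, -1, 4).
Step 2: u_1 = a_1 − (-1/33)·u_0 = (-37/33, 32/33, -29/33).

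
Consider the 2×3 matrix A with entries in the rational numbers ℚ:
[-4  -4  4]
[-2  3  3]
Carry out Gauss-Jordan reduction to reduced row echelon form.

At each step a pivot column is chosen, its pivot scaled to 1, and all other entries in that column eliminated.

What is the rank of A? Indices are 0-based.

pivot(0,0)=-4: scale R0 → (1, 1, -1)
  clear (1,0): R1 −= (-2)R0 → (0, 5, 1)
pivot(1,1)=5: scale R1 → (0, 1, 1/5)
  clear (0,1): R0 −= (1)R1 → (1, 0, -6/5)

rank = 2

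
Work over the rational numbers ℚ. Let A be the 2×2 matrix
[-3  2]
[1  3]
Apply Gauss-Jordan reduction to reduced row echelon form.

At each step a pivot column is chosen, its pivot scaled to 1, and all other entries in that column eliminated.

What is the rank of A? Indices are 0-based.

rank = 2

[1] R0 /= -3  ⇒  (1, -2/3)
     R1 -= 1·R0  ⇒  (0, 11/3)
[2] R1 /= 11/3  ⇒  (0, 1)
     R0 -= -2/3·R1  ⇒  (1, 0)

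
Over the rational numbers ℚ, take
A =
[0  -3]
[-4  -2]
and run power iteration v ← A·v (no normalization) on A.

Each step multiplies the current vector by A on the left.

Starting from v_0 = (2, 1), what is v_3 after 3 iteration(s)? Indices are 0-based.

v_0 = (2, 1).
v_1 = A·v_0 = (-3, -10).
v_2 = A·v_1 = (30, 32).
v_3 = A·v_2 = (-96, -184).

v_3 = (-96, -184)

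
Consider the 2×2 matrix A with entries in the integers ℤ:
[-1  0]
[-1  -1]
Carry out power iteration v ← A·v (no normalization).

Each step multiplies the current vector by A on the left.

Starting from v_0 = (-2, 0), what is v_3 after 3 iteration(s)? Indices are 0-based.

v_0 = (-2, 0).
v_1 = A·v_0 = (2, 2).
v_2 = A·v_1 = (-2, -4).
v_3 = A·v_2 = (2, 6).

v_3 = (2, 6)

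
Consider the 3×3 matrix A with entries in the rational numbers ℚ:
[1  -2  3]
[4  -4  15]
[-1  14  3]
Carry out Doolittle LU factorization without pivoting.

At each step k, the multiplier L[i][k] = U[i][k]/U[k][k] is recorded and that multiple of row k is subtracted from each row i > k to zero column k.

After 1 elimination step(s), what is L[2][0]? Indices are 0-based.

L[2][0] = -1

[col 0] pivot 1
  R1 -= 4*R0 → (0, 4, 3)  (L[1][0] := 4)
  R2 -= -1*R0 → (0, 12, 6)  (L[2][0] := -1)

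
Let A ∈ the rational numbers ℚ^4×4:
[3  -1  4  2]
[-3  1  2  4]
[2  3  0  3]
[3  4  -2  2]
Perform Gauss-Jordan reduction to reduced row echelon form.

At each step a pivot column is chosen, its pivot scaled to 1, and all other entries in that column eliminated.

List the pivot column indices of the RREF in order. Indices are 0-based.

step 1: normalize row 0 (÷3) = (1, -1/3, 4/3, 2/3)
  row 1: subtract -3×row0 = (0, 0, 6, 6)
  row 2: subtract 2×row0 = (0, 11/3, -8/3, 5/3)
  row 3: subtract 3×row0 = (0, 5, -6, 0)
step 2: exchange rows 1,2
step 2: normalize row 1 (÷11/3) = (0, 1, -8/11, 5/11)
  row 0: subtract -1/3×row1 = (1, 0, 12/11, 9/11)
  row 3: subtract 5×row1 = (0, 0, -26/11, -25/11)
step 3: normalize row 2 (÷6) = (0, 0, 1, 1)
  row 0: subtract 12/11×row2 = (1, 0, 0, -3/11)
  row 1: subtract -8/11×row2 = (0, 1, 0, 13/11)
  row 3: subtract -26/11×row2 = (0, 0, 0, 1/11)
step 4: normalize row 3 (÷1/11) = (0, 0, 0, 1)
  row 0: subtract -3/11×row3 = (1, 0, 0, 0)
  row 1: subtract 13/11×row3 = (0, 1, 0, 0)
  row 2: subtract 1×row3 = (0, 0, 1, 0)

pivot columns: 0, 1, 2, 3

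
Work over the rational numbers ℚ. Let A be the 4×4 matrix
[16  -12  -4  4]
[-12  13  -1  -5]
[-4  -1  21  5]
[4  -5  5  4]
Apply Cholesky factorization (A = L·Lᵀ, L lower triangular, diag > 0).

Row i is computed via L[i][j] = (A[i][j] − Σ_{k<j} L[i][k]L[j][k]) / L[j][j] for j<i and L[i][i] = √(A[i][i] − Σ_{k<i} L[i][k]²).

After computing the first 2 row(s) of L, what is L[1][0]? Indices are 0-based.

Step 1: L[0][0] = √(16) = 4.
  L[1][0] = (-12) / L[0][0] = -3.
Step 2: L[1][1] = √(4) = 2.

L[1][0] = -3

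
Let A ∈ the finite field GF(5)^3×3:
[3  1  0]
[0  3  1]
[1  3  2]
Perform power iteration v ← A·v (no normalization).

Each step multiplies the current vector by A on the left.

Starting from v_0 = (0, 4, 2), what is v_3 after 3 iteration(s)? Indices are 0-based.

v_3 = (1, 2, 1)

v_0 = (0, 4, 2).
v_1 = A·v_0 = (4, 4, 1).
v_2 = A·v_1 = (1, 3, 3).
v_3 = A·v_2 = (1, 2, 1).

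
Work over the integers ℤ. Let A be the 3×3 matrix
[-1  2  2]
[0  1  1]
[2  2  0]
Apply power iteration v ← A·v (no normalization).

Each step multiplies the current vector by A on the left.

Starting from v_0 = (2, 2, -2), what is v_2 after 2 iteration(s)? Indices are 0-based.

v_0 = (2, 2, -2).
v_1 = A·v_0 = (-2, 0, 8).
v_2 = A·v_1 = (18, 8, -4).

v_2 = (18, 8, -4)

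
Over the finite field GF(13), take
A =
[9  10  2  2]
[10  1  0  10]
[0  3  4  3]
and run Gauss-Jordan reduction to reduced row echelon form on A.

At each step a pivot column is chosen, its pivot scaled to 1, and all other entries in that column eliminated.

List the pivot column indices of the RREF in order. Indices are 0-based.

pivot columns: 0, 1, 2

pivot(0,0)=9: scale R0 → (1, 4, 6, 6)
  clear (1,0): R1 −= (10)R0 → (0, 0, 5, 2)
pivot(1,1): swap R1↔R2
pivot(1,1)=3: scale R1 → (0, 1, 10, 1)
  clear (0,1): R0 −= (4)R1 → (1, 0, 5, 2)
pivot(2,2)=5: scale R2 → (0, 0, 1, 3)
  clear (0,2): R0 −= (5)R2 → (1, 0, 0, 0)
  clear (1,2): R1 −= (10)R2 → (0, 1, 0, 10)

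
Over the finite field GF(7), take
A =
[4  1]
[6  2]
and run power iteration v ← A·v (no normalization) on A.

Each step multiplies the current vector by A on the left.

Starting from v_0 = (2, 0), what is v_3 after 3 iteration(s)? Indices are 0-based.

v_3 = (3, 2)

v_0 = (2, 0).
v_1 = A·v_0 = (1, 5).
v_2 = A·v_1 = (2, 2).
v_3 = A·v_2 = (3, 2).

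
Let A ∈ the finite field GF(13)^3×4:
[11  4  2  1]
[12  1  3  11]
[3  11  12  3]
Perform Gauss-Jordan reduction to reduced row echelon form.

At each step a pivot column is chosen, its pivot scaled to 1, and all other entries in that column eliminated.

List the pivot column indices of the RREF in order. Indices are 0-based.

step 1: normalize row 0 (÷11) = (1, 11, 12, 6)
  row 1: subtract 12×row0 = (0, 12, 2, 4)
  row 2: subtract 3×row0 = (0, 4, 2, 11)
step 2: normalize row 1 (÷12) = (0, 1, 11, 9)
  row 0: subtract 11×row1 = (1, 0, 8, 11)
  row 2: subtract 4×row1 = (0, 0, 10, 1)
step 3: normalize row 2 (÷10) = (0, 0, 1, 4)
  row 0: subtract 8×row2 = (1, 0, 0, 5)
  row 1: subtract 11×row2 = (0, 1, 0, 4)

pivot columns: 0, 1, 2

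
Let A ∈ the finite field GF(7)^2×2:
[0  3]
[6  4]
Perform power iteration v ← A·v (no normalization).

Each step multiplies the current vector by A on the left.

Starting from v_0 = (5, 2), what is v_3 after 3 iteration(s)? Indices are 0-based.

v_3 = (4, 1)

v_0 = (5, 2).
v_1 = A·v_0 = (6, 3).
v_2 = A·v_1 = (2, 6).
v_3 = A·v_2 = (4, 1).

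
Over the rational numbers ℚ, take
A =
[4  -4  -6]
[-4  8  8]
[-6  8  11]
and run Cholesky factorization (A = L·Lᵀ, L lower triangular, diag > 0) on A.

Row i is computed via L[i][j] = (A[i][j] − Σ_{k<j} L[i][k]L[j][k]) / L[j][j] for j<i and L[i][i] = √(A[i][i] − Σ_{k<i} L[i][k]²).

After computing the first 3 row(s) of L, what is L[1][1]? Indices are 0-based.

Step 1: L[0][0] = √(4) = 2.
  L[1][0] = (-4) / L[0][0] = -2.
Step 2: L[1][1] = √(4) = 2.
  L[2][0] = (-6) / L[0][0] = -3.
  L[2][1] = (2) / L[1][1] = 1.
Step 3: L[2][2] = √(1) = 1.

L[1][1] = 2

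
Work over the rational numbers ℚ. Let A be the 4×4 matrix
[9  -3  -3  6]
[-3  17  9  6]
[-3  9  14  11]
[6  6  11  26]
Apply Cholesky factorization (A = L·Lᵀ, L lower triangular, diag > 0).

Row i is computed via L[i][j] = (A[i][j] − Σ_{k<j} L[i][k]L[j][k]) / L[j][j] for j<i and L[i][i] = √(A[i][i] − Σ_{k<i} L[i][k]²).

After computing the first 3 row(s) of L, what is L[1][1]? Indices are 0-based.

Step 1: L[0][0] = √(9) = 3.
  L[1][0] = (-3) / L[0][0] = -1.
Step 2: L[1][1] = √(16) = 4.
  L[2][0] = (-3) / L[0][0] = -1.
  L[2][1] = (8) / L[1][1] = 2.
Step 3: L[2][2] = √(9) = 3.

L[1][1] = 4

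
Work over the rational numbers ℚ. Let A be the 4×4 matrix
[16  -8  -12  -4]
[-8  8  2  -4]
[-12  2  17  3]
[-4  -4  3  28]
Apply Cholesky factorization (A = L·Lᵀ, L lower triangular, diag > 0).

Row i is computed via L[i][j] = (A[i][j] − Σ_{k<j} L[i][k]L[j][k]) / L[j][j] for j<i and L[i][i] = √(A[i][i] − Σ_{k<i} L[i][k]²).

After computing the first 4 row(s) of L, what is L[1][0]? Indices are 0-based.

L[1][0] = -2

Step 1: L[0][0] = √(16) = 4.
  L[1][0] = (-8) / L[0][0] = -2.
Step 2: L[1][1] = √(4) = 2.
  L[2][0] = (-12) / L[0][0] = -3.
  L[2][1] = (-4) / L[1][1] = -2.
Step 3: L[2][2] = √(4) = 2.
  L[3][0] = (-4) / L[0][0] = -1.
  L[3][1] = (-6) / L[1][1] = -3.
  L[3][2] = (-6) / L[2][2] = -3.
Step 4: L[3][3] = √(9) = 3.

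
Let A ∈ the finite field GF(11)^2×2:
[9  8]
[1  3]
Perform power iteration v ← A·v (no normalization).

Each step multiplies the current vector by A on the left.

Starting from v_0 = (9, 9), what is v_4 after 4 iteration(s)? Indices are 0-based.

v_0 = (9, 9).
v_1 = A·v_0 = (10, 3).
v_2 = A·v_1 = (4, 8).
v_3 = A·v_2 = (1, 6).
v_4 = A·v_3 = (2, 8).

v_4 = (2, 8)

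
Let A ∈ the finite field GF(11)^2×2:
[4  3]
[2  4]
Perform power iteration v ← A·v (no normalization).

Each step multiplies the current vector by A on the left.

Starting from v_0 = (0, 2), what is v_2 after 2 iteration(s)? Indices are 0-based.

v_0 = (0, 2).
v_1 = A·v_0 = (6, 8).
v_2 = A·v_1 = (4, 0).

v_2 = (4, 0)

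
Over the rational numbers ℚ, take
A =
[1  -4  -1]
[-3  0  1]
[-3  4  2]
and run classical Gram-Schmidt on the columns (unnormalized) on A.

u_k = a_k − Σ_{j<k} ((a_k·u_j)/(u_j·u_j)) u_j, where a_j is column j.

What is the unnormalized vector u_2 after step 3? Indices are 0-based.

Step 1: u_0 = a_0 = (1, -3, -3).
Step 2: u_1 = a_1 − (-16/19)·u_0 = (-60/19, -48/19, 28/19).
Step 3: u_2 = a_2 − (-10/19)·u_0 − (17/88)·u_1 = (3/22, -1/11, 3/22).

u_2 = (3/22, -1/11, 3/22)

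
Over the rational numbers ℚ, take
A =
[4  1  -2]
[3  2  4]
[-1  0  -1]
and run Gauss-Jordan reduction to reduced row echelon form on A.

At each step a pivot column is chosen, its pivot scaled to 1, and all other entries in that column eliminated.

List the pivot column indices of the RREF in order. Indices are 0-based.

pivot columns: 0, 1, 2

[1] R0 /= 4  ⇒  (1, 1/4, -1/2)
     R1 -= 3·R0  ⇒  (0, 5/4, 11/2)
     R2 -= -1·R0  ⇒  (0, 1/4, -3/2)
[2] R1 /= 5/4  ⇒  (0, 1, 22/5)
     R0 -= 1/4·R1  ⇒  (1, 0, -8/5)
     R2 -= 1/4·R1  ⇒  (0, 0, -13/5)
[3] R2 /= -13/5  ⇒  (0, 0, 1)
     R0 -= -8/5·R2  ⇒  (1, 0, 0)
     R1 -= 22/5·R2  ⇒  (0, 1, 0)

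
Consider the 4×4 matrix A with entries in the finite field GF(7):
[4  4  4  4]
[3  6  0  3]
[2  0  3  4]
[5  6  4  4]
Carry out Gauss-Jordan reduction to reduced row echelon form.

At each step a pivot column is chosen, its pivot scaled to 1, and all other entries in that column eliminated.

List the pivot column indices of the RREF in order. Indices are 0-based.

pivot(0,0)=4: scale R0 → (1, 1, 1, 1)
  clear (1,0): R1 −= (3)R0 → (0, 3, 4, 0)
  clear (2,0): R2 −= (2)R0 → (0, 5, 1, 2)
  clear (3,0): R3 −= (5)R0 → (0, 1, 6, 6)
pivot(1,1)=3: scale R1 → (0, 1, 6, 0)
  clear (0,1): R0 −= (1)R1 → (1, 0, 2, 1)
  clear (2,1): R2 −= (5)R1 → (0, 0, 6, 2)
  clear (3,1): R3 −= (1)R1 → (0, 0, 0, 6)
pivot(2,2)=6: scale R2 → (0, 0, 1, 5)
  clear (0,2): R0 −= (2)R2 → (1, 0, 0, 5)
  clear (1,2): R1 −= (6)R2 → (0, 1, 0, 5)
pivot(3,3)=6: scale R3 → (0, 0, 0, 1)
  clear (0,3): R0 −= (5)R3 → (1, 0, 0, 0)
  clear (1,3): R1 −= (5)R3 → (0, 1, 0, 0)
  clear (2,3): R2 −= (5)R3 → (0, 0, 1, 0)

pivot columns: 0, 1, 2, 3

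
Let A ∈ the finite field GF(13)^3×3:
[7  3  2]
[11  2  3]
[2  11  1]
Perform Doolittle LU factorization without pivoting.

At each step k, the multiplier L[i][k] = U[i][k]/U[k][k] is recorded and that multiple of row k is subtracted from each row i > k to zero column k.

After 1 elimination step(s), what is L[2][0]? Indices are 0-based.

[col 0] pivot 7
  R1 -= 9*R0 → (0, 1, 11)  (L[1][0] := 9)
  R2 -= 4*R0 → (0, 12, 6)  (L[2][0] := 4)

L[2][0] = 4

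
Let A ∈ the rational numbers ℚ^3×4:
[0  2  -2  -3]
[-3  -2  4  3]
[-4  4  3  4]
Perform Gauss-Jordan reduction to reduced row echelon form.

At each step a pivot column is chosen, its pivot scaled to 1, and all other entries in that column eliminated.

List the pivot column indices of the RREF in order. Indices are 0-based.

pivot columns: 0, 1, 2

pivot(0,0): swap R0↔R1
pivot(0,0)=-3: scale R0 → (1, 2/3, -4/3, -1)
  clear (2,0): R2 −= (-4)R0 → (0, 20/3, -7/3, 0)
pivot(1,1)=2: scale R1 → (0, 1, -1, -3/2)
  clear (0,1): R0 −= (2/3)R1 → (1, 0, -2/3, 0)
  clear (2,1): R2 −= (20/3)R1 → (0, 0, 13/3, 10)
pivot(2,2)=13/3: scale R2 → (0, 0, 1, 30/13)
  clear (0,2): R0 −= (-2/3)R2 → (1, 0, 0, 20/13)
  clear (1,2): R1 −= (-1)R2 → (0, 1, 0, 21/26)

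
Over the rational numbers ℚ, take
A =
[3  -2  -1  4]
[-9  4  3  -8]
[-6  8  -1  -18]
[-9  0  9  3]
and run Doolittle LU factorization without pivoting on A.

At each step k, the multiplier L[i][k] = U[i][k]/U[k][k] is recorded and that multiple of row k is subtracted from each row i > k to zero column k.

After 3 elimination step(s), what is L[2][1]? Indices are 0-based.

L[2][1] = -2

k=0: U[0][0]=3
  eliminate (1,0): mult=-3, new row 1: (0, -2, 0, 4); set L[1][0]=-3
  eliminate (2,0): mult=-2, new row 2: (0, 4, -3, -10); set L[2][0]=-2
  eliminate (3,0): mult=-3, new row 3: (0, -6, 6, 15); set L[3][0]=-3
k=1: U[1][1]=-2
  eliminate (2,1): mult=-2, new row 2: (0, 0, -3, -2); set L[2][1]=-2
  eliminate (3,1): mult=3, new row 3: (0, 0, 6, 3); set L[3][1]=3
k=2: U[2][2]=-3
  eliminate (3,2): mult=-2, new row 3: (0, 0, 0, -1); set L[3][2]=-2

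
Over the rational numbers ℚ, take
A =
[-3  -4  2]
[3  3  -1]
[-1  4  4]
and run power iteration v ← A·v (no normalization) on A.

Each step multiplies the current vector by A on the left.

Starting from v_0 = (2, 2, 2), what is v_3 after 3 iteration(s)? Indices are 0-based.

v_3 = (214, -94, 350)

v_0 = (2, 2, 2).
v_1 = A·v_0 = (-10, 10, 14).
v_2 = A·v_1 = (18, -14, 106).
v_3 = A·v_2 = (214, -94, 350).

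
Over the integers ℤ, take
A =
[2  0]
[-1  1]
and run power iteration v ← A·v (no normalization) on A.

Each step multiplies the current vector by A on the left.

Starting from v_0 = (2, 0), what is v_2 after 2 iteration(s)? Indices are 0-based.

v_2 = (8, -6)

v_0 = (2, 0).
v_1 = A·v_0 = (4, -2).
v_2 = A·v_1 = (8, -6).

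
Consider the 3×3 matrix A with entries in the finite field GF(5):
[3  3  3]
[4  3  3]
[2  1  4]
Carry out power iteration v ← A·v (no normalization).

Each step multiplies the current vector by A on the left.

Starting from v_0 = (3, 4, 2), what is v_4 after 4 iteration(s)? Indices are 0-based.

v_4 = (2, 1, 1)

v_0 = (3, 4, 2).
v_1 = A·v_0 = (2, 0, 3).
v_2 = A·v_1 = (0, 2, 1).
v_3 = A·v_2 = (4, 4, 1).
v_4 = A·v_3 = (2, 1, 1).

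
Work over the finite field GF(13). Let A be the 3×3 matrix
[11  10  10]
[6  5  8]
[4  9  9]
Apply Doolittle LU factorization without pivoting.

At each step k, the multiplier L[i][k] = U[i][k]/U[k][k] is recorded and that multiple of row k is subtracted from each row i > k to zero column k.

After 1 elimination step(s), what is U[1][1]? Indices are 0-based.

U[1][1] = 9

k=0: U[0][0]=11
  eliminate (1,0): mult=10, new row 1: (0, 9, 12); set L[1][0]=10
  eliminate (2,0): mult=11, new row 2: (0, 3, 3); set L[2][0]=11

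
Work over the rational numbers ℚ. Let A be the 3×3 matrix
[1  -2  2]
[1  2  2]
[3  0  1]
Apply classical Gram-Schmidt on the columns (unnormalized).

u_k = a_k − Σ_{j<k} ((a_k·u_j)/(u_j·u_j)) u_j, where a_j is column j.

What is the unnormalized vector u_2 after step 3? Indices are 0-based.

Step 1: u_0 = a_0 = (1, 1, 3).
Step 2: u_1 = a_1 − (0)·u_0 = (-2, 2, 0).
Step 3: u_2 = a_2 − (7/11)·u_0 − (0)·u_1 = (15/11, 15/11, -10/11).

u_2 = (15/11, 15/11, -10/11)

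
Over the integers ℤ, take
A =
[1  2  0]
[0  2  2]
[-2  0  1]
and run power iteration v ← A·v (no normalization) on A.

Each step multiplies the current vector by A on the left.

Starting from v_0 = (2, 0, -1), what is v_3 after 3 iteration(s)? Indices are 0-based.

v_0 = (2, 0, -1).
v_1 = A·v_0 = (2, -2, -5).
v_2 = A·v_1 = (-2, -14, -9).
v_3 = A·v_2 = (-30, -46, -5).

v_3 = (-30, -46, -5)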